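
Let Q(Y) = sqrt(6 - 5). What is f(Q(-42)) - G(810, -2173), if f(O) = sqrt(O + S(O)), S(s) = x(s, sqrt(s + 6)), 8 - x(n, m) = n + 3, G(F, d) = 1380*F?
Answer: -1117800 + sqrt(5) ≈ -1.1178e+6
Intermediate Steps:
Q(Y) = 1 (Q(Y) = sqrt(1) = 1)
x(n, m) = 5 - n (x(n, m) = 8 - (n + 3) = 8 - (3 + n) = 8 + (-3 - n) = 5 - n)
S(s) = 5 - s
f(O) = sqrt(5) (f(O) = sqrt(O + (5 - O)) = sqrt(5))
f(Q(-42)) - G(810, -2173) = sqrt(5) - 1380*810 = sqrt(5) - 1*1117800 = sqrt(5) - 1117800 = -1117800 + sqrt(5)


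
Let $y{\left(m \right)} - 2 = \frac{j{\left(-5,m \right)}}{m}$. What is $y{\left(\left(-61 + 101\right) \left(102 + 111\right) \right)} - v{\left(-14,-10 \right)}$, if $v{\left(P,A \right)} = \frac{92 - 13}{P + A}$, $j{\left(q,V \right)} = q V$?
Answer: $\frac{7}{24} \approx 0.29167$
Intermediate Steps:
$j{\left(q,V \right)} = V q$
$v{\left(P,A \right)} = \frac{79}{A + P}$
$y{\left(m \right)} = -3$ ($y{\left(m \right)} = 2 + \frac{m \left(-5\right)}{m} = 2 + \frac{\left(-5\right) m}{m} = 2 - 5 = -3$)
$y{\left(\left(-61 + 101\right) \left(102 + 111\right) \right)} - v{\left(-14,-10 \right)} = -3 - \frac{79}{-10 - 14} = -3 - \frac{79}{-24} = -3 - 79 \left(- \frac{1}{24}\right) = -3 - - \frac{79}{24} = -3 + \frac{79}{24} = \frac{7}{24}$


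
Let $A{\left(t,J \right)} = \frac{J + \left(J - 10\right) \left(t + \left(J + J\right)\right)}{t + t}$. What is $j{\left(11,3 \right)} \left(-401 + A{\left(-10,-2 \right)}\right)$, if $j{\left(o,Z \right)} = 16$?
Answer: $- \frac{32744}{5} \approx -6548.8$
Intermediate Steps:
$A{\left(t,J \right)} = \frac{J + \left(-10 + J\right) \left(t + 2 J\right)}{2 t}$
$j{\left(11,3 \right)} \left(-401 + A{\left(-10,-2 \right)}\right) = 16 \left(-401 + \frac{\left(-19\right) \left(-2\right) + 2 \left(-2\right)^{2} - 10 \left(-10 - 2\right)}{2 \left(-10\right)}\right) = 16 \left(-401 + \frac{1}{2} \left(- \frac{1}{10}\right) \left(38 + 2 \cdot 4 - -120\right)\right) = 16 \left(-401 + \frac{1}{2} \left(- \frac{1}{10}\right) \left(38 + 8 + 120\right)\right) = 16 \left(-401 + \frac{1}{2} \left(- \frac{1}{10}\right) 166\right) = 16 \left(-401 - \frac{83}{10}\right) = 16 \left(- \frac{4093}{10}\right) = - \frac{32744}{5}$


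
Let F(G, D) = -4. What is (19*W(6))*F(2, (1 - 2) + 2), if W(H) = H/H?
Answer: -76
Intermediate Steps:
W(H) = 1
(19*W(6))*F(2, (1 - 2) + 2) = (19*1)*(-4) = 19*(-4) = -76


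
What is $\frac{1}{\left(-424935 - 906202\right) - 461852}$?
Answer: $- \frac{1}{1792989} \approx -5.5773 \cdot 10^{-7}$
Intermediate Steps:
$\frac{1}{\left(-424935 - 906202\right) - 461852} = \frac{1}{-1331137 - 461852} = \frac{1}{-1792989} = - \frac{1}{1792989}$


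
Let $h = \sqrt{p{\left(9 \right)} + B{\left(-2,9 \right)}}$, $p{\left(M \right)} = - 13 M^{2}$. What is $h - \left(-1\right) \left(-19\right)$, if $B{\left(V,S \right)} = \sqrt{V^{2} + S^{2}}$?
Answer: $-19 + i \sqrt{1053 - \sqrt{85}} \approx -19.0 + 32.308 i$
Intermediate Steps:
$B{\left(V,S \right)} = \sqrt{S^{2} + V^{2}}$
$h = \sqrt{-1053 + \sqrt{85}}$ ($h = \sqrt{- 13 \cdot 9^{2} + \sqrt{9^{2} + \left(-2\right)^{2}}} = \sqrt{\left(-13\right) 81 + \sqrt{81 + 4}} = \sqrt{-1053 + \sqrt{85}} \approx 32.308 i$)
$h - \left(-1\right) \left(-19\right) = \sqrt{-1053 + \sqrt{85}} - \left(-1\right) \left(-19\right) = \sqrt{-1053 + \sqrt{85}} - 19 = -19 + \sqrt{-1053 + \sqrt{85}}$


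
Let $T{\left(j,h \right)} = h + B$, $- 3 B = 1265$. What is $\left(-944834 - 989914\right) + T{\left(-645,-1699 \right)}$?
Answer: $- \frac{5810606}{3} \approx -1.9369 \cdot 10^{6}$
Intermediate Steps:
$B = - \frac{1265}{3}$ ($B = \left(- \frac{1}{3}\right) 1265 = - \frac{1265}{3} \approx -421.67$)
$T{\left(j,h \right)} = - \frac{1265}{3} + h$ ($T{\left(j,h \right)} = h - \frac{1265}{3} = - \frac{1265}{3} + h$)
$\left(-944834 - 989914\right) + T{\left(-645,-1699 \right)} = \left(-944834 - 989914\right) - \frac{6362}{3} = -1934748 - \frac{6362}{3} = - \frac{5810606}{3}$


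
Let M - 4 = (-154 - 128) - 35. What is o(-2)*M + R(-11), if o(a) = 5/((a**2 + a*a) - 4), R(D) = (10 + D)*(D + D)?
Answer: -1477/4 ≈ -369.25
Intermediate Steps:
R(D) = 2*D*(10 + D) (R(D) = (10 + D)*(2*D) = 2*D*(10 + D))
M = -313 (M = 4 + ((-154 - 128) - 35) = 4 + (-282 - 35) = 4 - 317 = -313)
o(a) = 5/(-4 + 2*a**2) (o(a) = 5/((a**2 + a**2) - 4) = 5/(2*a**2 - 4) = 5/(-4 + 2*a**2))
o(-2)*M + R(-11) = (5/(2*(-2 + (-2)**2)))*(-313) + 2*(-11)*(10 - 11) = (5/(2*(-2 + 4)))*(-313) + 2*(-11)*(-1) = ((5/2)/2)*(-313) + 22 = ((5/2)*(1/2))*(-313) + 22 = (5/4)*(-313) + 22 = -1565/4 + 22 = -1477/4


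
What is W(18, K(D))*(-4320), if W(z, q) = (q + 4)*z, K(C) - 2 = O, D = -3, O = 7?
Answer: -1010880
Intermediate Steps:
K(C) = 9 (K(C) = 2 + 7 = 9)
W(z, q) = z*(4 + q) (W(z, q) = (4 + q)*z = z*(4 + q))
W(18, K(D))*(-4320) = (18*(4 + 9))*(-4320) = (18*13)*(-4320) = 234*(-4320) = -1010880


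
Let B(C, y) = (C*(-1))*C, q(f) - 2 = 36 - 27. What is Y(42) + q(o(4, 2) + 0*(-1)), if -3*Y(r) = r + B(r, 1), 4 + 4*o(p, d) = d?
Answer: 585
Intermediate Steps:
o(p, d) = -1 + d/4
q(f) = 11 (q(f) = 2 + (36 - 27) = 2 + 9 = 11)
B(C, y) = -C² (B(C, y) = (-C)*C = -C²)
Y(r) = -r/3 + r²/3 (Y(r) = -(r - r²)/3 = -r/3 + r²/3)
Y(42) + q(o(4, 2) + 0*(-1)) = (⅓)*42*(-1 + 42) + 11 = (⅓)*42*41 + 11 = 574 + 11 = 585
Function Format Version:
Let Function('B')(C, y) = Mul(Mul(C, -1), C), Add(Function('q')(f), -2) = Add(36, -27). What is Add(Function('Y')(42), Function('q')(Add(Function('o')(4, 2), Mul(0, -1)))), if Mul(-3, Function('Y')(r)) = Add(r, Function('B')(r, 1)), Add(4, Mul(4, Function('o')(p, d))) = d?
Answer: 585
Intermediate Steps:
Function('o')(p, d) = Add(-1, Mul(Rational(1, 4), d))
Function('q')(f) = 11 (Function('q')(f) = Add(2, Add(36, -27)) = Add(2, 9) = 11)
Function('B')(C, y) = Mul(-1, Pow(C, 2)) (Function('B')(C, y) = Mul(Mul(-1, C), C) = Mul(-1, Pow(C, 2)))
Function('Y')(r) = Add(Mul(Rational(-1, 3), r), Mul(Rational(1, 3), Pow(r, 2))) (Function('Y')(r) = Mul(Rational(-1, 3), Add(r, Mul(-1, Pow(r, 2)))) = Add(Mul(Rational(-1, 3), r), Mul(Rational(1, 3), Pow(r, 2))))
Add(Function('Y')(42), Function('q')(Add(Function('o')(4, 2), Mul(0, -1)))) = Add(Mul(Rational(1, 3), 42, Add(-1, 42)), 11) = Add(Mul(Rational(1, 3), 42, 41), 11) = Add(574, 11) = 585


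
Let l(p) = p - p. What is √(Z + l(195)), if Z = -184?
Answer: 2*I*√46 ≈ 13.565*I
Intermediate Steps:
l(p) = 0
√(Z + l(195)) = √(-184 + 0) = √(-184) = 2*I*√46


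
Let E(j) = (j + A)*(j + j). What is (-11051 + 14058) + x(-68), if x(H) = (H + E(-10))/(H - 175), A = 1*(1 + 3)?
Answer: 730649/243 ≈ 3006.8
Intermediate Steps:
A = 4 (A = 1*4 = 4)
E(j) = 2*j*(4 + j) (E(j) = (j + 4)*(j + j) = (4 + j)*(2*j) = 2*j*(4 + j))
x(H) = (120 + H)/(-175 + H) (x(H) = (H + 2*(-10)*(4 - 10))/(H - 175) = (H + 2*(-10)*(-6))/(-175 + H) = (H + 120)/(-175 + H) = (120 + H)/(-175 + H))
(-11051 + 14058) + x(-68) = (-11051 + 14058) + (120 - 68)/(-175 - 68) = 3007 + 52/(-243) = 3007 - 1/243*52 = 3007 - 52/243 = 730649/243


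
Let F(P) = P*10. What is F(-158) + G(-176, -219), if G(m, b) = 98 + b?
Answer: -1701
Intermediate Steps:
F(P) = 10*P
F(-158) + G(-176, -219) = 10*(-158) + (98 - 219) = -1580 - 121 = -1701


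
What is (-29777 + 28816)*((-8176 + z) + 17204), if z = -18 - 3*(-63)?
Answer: -8840239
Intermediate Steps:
z = 171 (z = -18 + 189 = 171)
(-29777 + 28816)*((-8176 + z) + 17204) = (-29777 + 28816)*((-8176 + 171) + 17204) = -961*(-8005 + 17204) = -961*9199 = -8840239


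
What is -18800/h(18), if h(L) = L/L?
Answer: -18800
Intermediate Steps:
h(L) = 1
-18800/h(18) = -18800/1 = -18800*1 = -18800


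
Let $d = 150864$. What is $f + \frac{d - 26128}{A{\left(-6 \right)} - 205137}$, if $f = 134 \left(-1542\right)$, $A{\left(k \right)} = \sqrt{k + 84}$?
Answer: $- \frac{2898392481604260}{14027062897} - \frac{124736 \sqrt{78}}{42081188691} \approx -2.0663 \cdot 10^{5}$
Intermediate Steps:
$A{\left(k \right)} = \sqrt{84 + k}$
$f = -206628$
$f + \frac{d - 26128}{A{\left(-6 \right)} - 205137} = -206628 + \frac{150864 - 26128}{\sqrt{84 - 6} - 205137} = -206628 + \frac{124736}{\sqrt{78} - 205137} = -206628 + \frac{124736}{-205137 + \sqrt{78}}$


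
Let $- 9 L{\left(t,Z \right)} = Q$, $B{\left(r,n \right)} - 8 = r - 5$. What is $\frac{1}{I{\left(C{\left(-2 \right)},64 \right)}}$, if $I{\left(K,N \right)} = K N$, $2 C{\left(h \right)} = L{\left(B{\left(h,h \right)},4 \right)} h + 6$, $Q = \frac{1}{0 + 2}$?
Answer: $\frac{9}{1760} \approx 0.0051136$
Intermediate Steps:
$B{\left(r,n \right)} = 3 + r$ ($B{\left(r,n \right)} = 8 + \left(r - 5\right) = 8 + \left(-5 + r\right) = 3 + r$)
$Q = \frac{1}{2} \approx 0.5$
$L{\left(t,Z \right)} = - \frac{1}{18}$ ($L{\left(t,Z \right)} = \left(- \frac{1}{9}\right) \frac{1}{2} = - \frac{1}{18}$)
$C{\left(h \right)} = 3 - \frac{h}{36}$ ($C{\left(h \right)} = \frac{- \frac{h}{18} + 6}{2} = \frac{6 - \frac{h}{18}}{2} = 3 - \frac{h}{36}$)
$\frac{1}{I{\left(C{\left(-2 \right)},64 \right)}} = \frac{1}{\left(3 - - \frac{1}{18}\right) 64} = \frac{1}{\left(3 + \frac{1}{18}\right) 64} = \frac{1}{\frac{55}{18} \cdot 64} = \frac{1}{\frac{1760}{9}} = \frac{9}{1760}$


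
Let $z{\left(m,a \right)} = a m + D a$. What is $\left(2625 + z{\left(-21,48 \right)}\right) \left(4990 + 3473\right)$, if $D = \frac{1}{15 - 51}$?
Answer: $13673387$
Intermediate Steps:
$D = - \frac{1}{36}$ ($D = \frac{1}{-36} = - \frac{1}{36} \approx -0.027778$)
$z{\left(m,a \right)} = - \frac{a}{36} + a m$ ($z{\left(m,a \right)} = a m - \frac{a}{36} = - \frac{a}{36} + a m$)
$\left(2625 + z{\left(-21,48 \right)}\right) \left(4990 + 3473\right) = \left(2625 + 48 \left(- \frac{1}{36} - 21\right)\right) \left(4990 + 3473\right) = \left(2625 + 48 \left(- \frac{757}{36}\right)\right) 8463 = \left(2625 - \frac{3028}{3}\right) 8463 = \frac{4847}{3} \cdot 8463 = 13673387$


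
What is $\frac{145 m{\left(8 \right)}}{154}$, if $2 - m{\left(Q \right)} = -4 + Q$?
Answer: $- \frac{145}{77} \approx -1.8831$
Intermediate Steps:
$m{\left(Q \right)} = 6 - Q$ ($m{\left(Q \right)} = 2 - \left(-4 + Q\right) = 6 - Q$)
$\frac{145 m{\left(8 \right)}}{154} = \frac{145 \left(6 - 8\right)}{154} = 145 \left(6 - 8\right) \frac{1}{154} = 145 \left(-2\right) \frac{1}{154} = \left(-290\right) \frac{1}{154} = - \frac{145}{77}$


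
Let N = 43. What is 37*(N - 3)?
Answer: 1480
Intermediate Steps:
37*(N - 3) = 37*(43 - 3) = 37*40 = 1480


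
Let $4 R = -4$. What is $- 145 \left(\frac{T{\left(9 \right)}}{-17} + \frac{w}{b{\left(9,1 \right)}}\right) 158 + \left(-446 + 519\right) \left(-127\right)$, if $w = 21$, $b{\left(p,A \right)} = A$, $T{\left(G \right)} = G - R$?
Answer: $- \frac{8107377}{17} \approx -4.769 \cdot 10^{5}$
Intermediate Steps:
$R = -1$ ($R = \frac{1}{4} \left(-4\right) = -1$)
$T{\left(G \right)} = 1 + G$ ($T{\left(G \right)} = G - -1 = G + 1 = 1 + G$)
$- 145 \left(\frac{T{\left(9 \right)}}{-17} + \frac{w}{b{\left(9,1 \right)}}\right) 158 + \left(-446 + 519\right) \left(-127\right) = - 145 \left(\frac{1 + 9}{-17} + \frac{21}{1}\right) 158 + \left(-446 + 519\right) \left(-127\right) = - 145 \left(10 \left(- \frac{1}{17}\right) + 21 \cdot 1\right) 158 + 73 \left(-127\right) = - 145 \left(- \frac{10}{17} + 21\right) 158 - 9271 = \left(-145\right) \frac{347}{17} \cdot 158 - 9271 = \left(- \frac{50315}{17}\right) 158 - 9271 = - \frac{7949770}{17} - 9271 = - \frac{8107377}{17}$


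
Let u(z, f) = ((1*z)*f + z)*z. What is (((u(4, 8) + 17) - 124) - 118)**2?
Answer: 6561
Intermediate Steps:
u(z, f) = z*(z + f*z) (u(z, f) = (z*f + z)*z = (f*z + z)*z = (z + f*z)*z = z*(z + f*z))
(((u(4, 8) + 17) - 124) - 118)**2 = (((4**2*(1 + 8) + 17) - 124) - 118)**2 = (((16*9 + 17) - 124) - 118)**2 = (((144 + 17) - 124) - 118)**2 = ((161 - 124) - 118)**2 = (37 - 118)**2 = (-81)**2 = 6561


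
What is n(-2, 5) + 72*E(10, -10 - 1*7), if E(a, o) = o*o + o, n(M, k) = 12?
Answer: 19596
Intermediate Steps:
E(a, o) = o + o**2 (E(a, o) = o**2 + o = o + o**2)
n(-2, 5) + 72*E(10, -10 - 1*7) = 12 + 72*((-10 - 1*7)*(1 + (-10 - 1*7))) = 12 + 72*((-10 - 7)*(1 + (-10 - 7))) = 12 + 72*(-17*(1 - 17)) = 12 + 72*(-17*(-16)) = 12 + 72*272 = 12 + 19584 = 19596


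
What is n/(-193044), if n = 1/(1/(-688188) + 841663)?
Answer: -57349/9317950373055941 ≈ -6.1547e-12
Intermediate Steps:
n = 688188/579222376643 (n = 1/(-1/688188 + 841663) = 1/(579222376643/688188) = 688188/579222376643 ≈ 1.1881e-6)
n/(-193044) = (688188/579222376643)/(-193044) = (688188/579222376643)*(-1/193044) = -57349/9317950373055941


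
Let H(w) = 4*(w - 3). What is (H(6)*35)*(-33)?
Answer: -13860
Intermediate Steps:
H(w) = -12 + 4*w (H(w) = 4*(-3 + w) = -12 + 4*w)
(H(6)*35)*(-33) = ((-12 + 4*6)*35)*(-33) = ((-12 + 24)*35)*(-33) = (12*35)*(-33) = 420*(-33) = -13860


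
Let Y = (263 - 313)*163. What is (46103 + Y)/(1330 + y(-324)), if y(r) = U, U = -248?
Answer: 37953/1082 ≈ 35.077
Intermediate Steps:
Y = -8150 (Y = -50*163 = -8150)
y(r) = -248
(46103 + Y)/(1330 + y(-324)) = (46103 - 8150)/(1330 - 248) = 37953/1082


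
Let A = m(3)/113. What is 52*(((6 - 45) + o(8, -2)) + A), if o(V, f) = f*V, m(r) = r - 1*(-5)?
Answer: -322764/113 ≈ -2856.3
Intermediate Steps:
m(r) = 5 + r (m(r) = r + 5 = 5 + r)
o(V, f) = V*f
A = 8/113 (A = (5 + 3)/113 = 8*(1/113) = 8/113 ≈ 0.070796)
52*(((6 - 45) + o(8, -2)) + A) = 52*(((6 - 45) + 8*(-2)) + 8/113) = 52*((-39 - 16) + 8/113) = 52*(-55 + 8/113) = 52*(-6207/113) = -322764/113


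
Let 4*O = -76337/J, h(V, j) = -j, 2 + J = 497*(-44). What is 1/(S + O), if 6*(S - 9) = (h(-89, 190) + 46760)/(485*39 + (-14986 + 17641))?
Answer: 62898120/643602403 ≈ 0.097728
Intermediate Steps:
J = -21870 (J = -2 + 497*(-44) = -2 - 21868 = -21870)
O = 76337/87480 (O = (-76337/(-21870))/4 = (-76337*(-1/21870))/4 = (¼)*(76337/21870) = 76337/87480 ≈ 0.87262)
S = 121135/12942 (S = 9 + ((-1*190 + 46760)/(485*39 + (-14986 + 17641)))/6 = 9 + ((-190 + 46760)/(18915 + 2655))/6 = 9 + (46570/21570)/6 = 9 + (46570*(1/21570))/6 = 9 + (⅙)*(4657/2157) = 9 + 4657/12942 = 121135/12942 ≈ 9.3598)
1/(S + O) = 1/(121135/12942 + 76337/87480) = 1/(643602403/62898120) = 62898120/643602403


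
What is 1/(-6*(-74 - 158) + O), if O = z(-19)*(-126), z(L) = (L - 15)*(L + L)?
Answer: -1/161400 ≈ -6.1958e-6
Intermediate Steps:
z(L) = 2*L*(-15 + L) (z(L) = (-15 + L)*(2*L) = 2*L*(-15 + L))
O = -162792 (O = (2*(-19)*(-15 - 19))*(-126) = (2*(-19)*(-34))*(-126) = 1292*(-126) = -162792)
1/(-6*(-74 - 158) + O) = 1/(-6*(-74 - 158) - 162792) = 1/(-6*(-232) - 162792) = 1/(1392 - 162792) = 1/(-161400) = -1/161400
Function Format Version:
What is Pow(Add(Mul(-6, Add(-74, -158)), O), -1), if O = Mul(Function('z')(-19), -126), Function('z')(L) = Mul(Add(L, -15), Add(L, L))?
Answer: Rational(-1, 161400) ≈ -6.1958e-6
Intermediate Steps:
Function('z')(L) = Mul(2, L, Add(-15, L)) (Function('z')(L) = Mul(Add(-15, L), Mul(2, L)) = Mul(2, L, Add(-15, L)))
O = -162792 (O = Mul(Mul(2, -19, Add(-15, -19)), -126) = Mul(Mul(2, -19, -34), -126) = Mul(1292, -126) = -162792)
Pow(Add(Mul(-6, Add(-74, -158)), O), -1) = Pow(Add(Mul(-6, Add(-74, -158)), -162792), -1) = Pow(Add(Mul(-6, -232), -162792), -1) = Pow(Add(1392, -162792), -1) = Pow(-161400, -1) = Rational(-1, 161400)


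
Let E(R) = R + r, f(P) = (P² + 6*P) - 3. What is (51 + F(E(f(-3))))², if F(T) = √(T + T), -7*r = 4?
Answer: 18031/7 + 408*I*√77/7 ≈ 2575.9 + 511.46*I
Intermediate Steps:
f(P) = -3 + P² + 6*P
r = -4/7 (r = -⅐*4 = -4/7 ≈ -0.57143)
E(R) = -4/7 + R (E(R) = R - 4/7 = -4/7 + R)
F(T) = √2*√T (F(T) = √(2*T) = √2*√T)
(51 + F(E(f(-3))))² = (51 + √2*√(-4/7 + (-3 + (-3)² + 6*(-3))))² = (51 + √2*√(-4/7 + (-3 + 9 - 18)))² = (51 + √2*√(-4/7 - 12))² = (51 + √2*√(-88/7))² = (51 + √2*(2*I*√154/7))² = (51 + 4*I*√77/7)²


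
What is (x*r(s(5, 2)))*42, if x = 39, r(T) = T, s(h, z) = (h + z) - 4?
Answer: 4914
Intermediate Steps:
s(h, z) = -4 + h + z
(x*r(s(5, 2)))*42 = (39*(-4 + 5 + 2))*42 = (39*3)*42 = 117*42 = 4914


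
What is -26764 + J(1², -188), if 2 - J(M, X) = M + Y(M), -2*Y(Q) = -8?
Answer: -26767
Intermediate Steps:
Y(Q) = 4 (Y(Q) = -½*(-8) = 4)
J(M, X) = -2 - M (J(M, X) = 2 - (M + 4) = 2 - (4 + M) = 2 + (-4 - M) = -2 - M)
-26764 + J(1², -188) = -26764 + (-2 - 1*1²) = -26764 + (-2 - 1*1) = -26764 + (-2 - 1) = -26764 - 3 = -26767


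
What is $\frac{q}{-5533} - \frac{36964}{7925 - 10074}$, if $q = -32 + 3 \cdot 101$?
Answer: $\frac{203939433}{11890417} \approx 17.152$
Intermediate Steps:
$q = 271$ ($q = -32 + 303 = 271$)
$\frac{q}{-5533} - \frac{36964}{7925 - 10074} = \frac{271}{-5533} - \frac{36964}{7925 - 10074} = 271 \left(- \frac{1}{5533}\right) - \frac{36964}{7925 - 10074} = - \frac{271}{5533} - \frac{36964}{-2149} = - \frac{271}{5533} - - \frac{36964}{2149} = - \frac{271}{5533} + \frac{36964}{2149} = \frac{203939433}{11890417}$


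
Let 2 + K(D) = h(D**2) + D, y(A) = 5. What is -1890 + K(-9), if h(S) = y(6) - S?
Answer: -1977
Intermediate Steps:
h(S) = 5 - S
K(D) = 3 + D - D**2 (K(D) = -2 + ((5 - D**2) + D) = -2 + (5 + D - D**2) = 3 + D - D**2)
-1890 + K(-9) = -1890 + (3 - 9 - 1*(-9)**2) = -1890 + (3 - 9 - 1*81) = -1890 + (3 - 9 - 81) = -1890 - 87 = -1977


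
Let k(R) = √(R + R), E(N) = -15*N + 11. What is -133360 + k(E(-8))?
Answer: -133360 + √262 ≈ -1.3334e+5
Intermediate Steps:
E(N) = 11 - 15*N
k(R) = √2*√R (k(R) = √(2*R) = √2*√R)
-133360 + k(E(-8)) = -133360 + √2*√(11 - 15*(-8)) = -133360 + √2*√(11 + 120) = -133360 + √2*√131 = -133360 + √262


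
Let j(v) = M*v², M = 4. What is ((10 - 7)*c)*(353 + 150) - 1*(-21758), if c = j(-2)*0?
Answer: 21758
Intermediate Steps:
j(v) = 4*v²
c = 0 (c = (4*(-2)²)*0 = (4*4)*0 = 16*0 = 0)
((10 - 7)*c)*(353 + 150) - 1*(-21758) = ((10 - 7)*0)*(353 + 150) - 1*(-21758) = (3*0)*503 + 21758 = 0*503 + 21758 = 0 + 21758 = 21758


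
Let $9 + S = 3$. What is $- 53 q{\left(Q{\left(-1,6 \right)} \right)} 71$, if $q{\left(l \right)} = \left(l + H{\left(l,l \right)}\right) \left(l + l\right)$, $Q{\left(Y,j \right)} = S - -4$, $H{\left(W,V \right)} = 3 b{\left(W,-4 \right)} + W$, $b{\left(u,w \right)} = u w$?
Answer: $301040$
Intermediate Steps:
$S = -6$ ($S = -9 + 3 = -6$)
$H{\left(W,V \right)} = - 11 W$ ($H{\left(W,V \right)} = 3 W \left(-4\right) + W = 3 \left(- 4 W\right) + W = - 12 W + W = - 11 W$)
$Q{\left(Y,j \right)} = -2$ ($Q{\left(Y,j \right)} = -6 - -4 = -6 + 4 = -2$)
$q{\left(l \right)} = - 20 l^{2}$ ($q{\left(l \right)} = \left(l - 11 l\right) \left(l + l\right) = - 10 l 2 l = - 20 l^{2}$)
$- 53 q{\left(Q{\left(-1,6 \right)} \right)} 71 = - 53 \left(- 20 \left(-2\right)^{2}\right) 71 = - 53 \left(\left(-20\right) 4\right) 71 = \left(-53\right) \left(-80\right) 71 = 4240 \cdot 71 = 301040$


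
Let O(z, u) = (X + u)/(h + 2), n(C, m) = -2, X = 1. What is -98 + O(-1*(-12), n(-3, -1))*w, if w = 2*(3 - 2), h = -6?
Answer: -195/2 ≈ -97.500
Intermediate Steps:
w = 2 (w = 2*1 = 2)
O(z, u) = -¼ - u/4 (O(z, u) = (1 + u)/(-6 + 2) = (1 + u)/(-4) = (1 + u)*(-¼) = -¼ - u/4)
-98 + O(-1*(-12), n(-3, -1))*w = -98 + (-¼ - ¼*(-2))*2 = -98 + (-¼ + ½)*2 = -98 + (¼)*2 = -98 + ½ = -195/2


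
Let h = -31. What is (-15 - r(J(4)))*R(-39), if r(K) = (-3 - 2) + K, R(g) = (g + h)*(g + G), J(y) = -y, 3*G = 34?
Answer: -11620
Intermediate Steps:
G = 34/3 (G = (⅓)*34 = 34/3 ≈ 11.333)
R(g) = (-31 + g)*(34/3 + g) (R(g) = (g - 31)*(g + 34/3) = (-31 + g)*(34/3 + g))
r(K) = -5 + K
(-15 - r(J(4)))*R(-39) = (-15 - (-5 - 1*4))*(-1054/3 + (-39)² - 59/3*(-39)) = (-15 - (-5 - 4))*(-1054/3 + 1521 + 767) = (-15 - 1*(-9))*(5810/3) = (-15 + 9)*(5810/3) = -6*5810/3 = -11620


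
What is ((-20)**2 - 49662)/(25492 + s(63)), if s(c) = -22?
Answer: -24631/12735 ≈ -1.9341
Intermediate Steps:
((-20)**2 - 49662)/(25492 + s(63)) = ((-20)**2 - 49662)/(25492 - 22) = (400 - 49662)/25470 = -49262*1/25470 = -24631/12735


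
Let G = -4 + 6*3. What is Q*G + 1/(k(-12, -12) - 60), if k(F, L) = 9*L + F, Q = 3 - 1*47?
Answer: -110881/180 ≈ -616.01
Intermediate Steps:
Q = -44 (Q = 3 - 47 = -44)
k(F, L) = F + 9*L
G = 14 (G = -4 + 18 = 14)
Q*G + 1/(k(-12, -12) - 60) = -44*14 + 1/((-12 + 9*(-12)) - 60) = -616 + 1/((-12 - 108) - 60) = -616 + 1/(-120 - 60) = -616 + 1/(-180) = -616 - 1/180 = -110881/180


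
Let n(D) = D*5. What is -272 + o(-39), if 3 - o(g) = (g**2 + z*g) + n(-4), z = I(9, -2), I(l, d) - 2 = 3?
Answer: -1575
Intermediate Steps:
n(D) = 5*D
I(l, d) = 5 (I(l, d) = 2 + 3 = 5)
z = 5
o(g) = 23 - g**2 - 5*g (o(g) = 3 - ((g**2 + 5*g) + 5*(-4)) = 3 - ((g**2 + 5*g) - 20) = 3 - (-20 + g**2 + 5*g) = 3 + (20 - g**2 - 5*g) = 23 - g**2 - 5*g)
-272 + o(-39) = -272 + (23 - 1*(-39)**2 - 5*(-39)) = -272 + (23 - 1*1521 + 195) = -272 + (23 - 1521 + 195) = -272 - 1303 = -1575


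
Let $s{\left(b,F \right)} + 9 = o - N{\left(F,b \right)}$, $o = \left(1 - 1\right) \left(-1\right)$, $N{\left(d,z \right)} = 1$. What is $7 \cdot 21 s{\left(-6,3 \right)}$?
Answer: $-1470$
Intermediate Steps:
$o = 0$ ($o = \left(1 + \left(-4 + 3\right)\right) \left(-1\right) = \left(1 - 1\right) \left(-1\right) = 0 \left(-1\right) = 0$)
$s{\left(b,F \right)} = -10$ ($s{\left(b,F \right)} = -9 + \left(0 - 1\right) = -9 - 1 = -10$)
$7 \cdot 21 s{\left(-6,3 \right)} = 7 \cdot 21 \left(-10\right) = 147 \left(-10\right) = -1470$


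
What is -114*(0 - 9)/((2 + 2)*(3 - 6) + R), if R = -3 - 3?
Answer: -57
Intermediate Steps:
R = -6
-114*(0 - 9)/((2 + 2)*(3 - 6) + R) = -114*(0 - 9)/((2 + 2)*(3 - 6) - 6) = -(-1026)/(4*(-3) - 6) = -(-1026)/(-12 - 6) = -(-1026)/(-18) = -(-1026)*(-1)/18 = -114*½ = -57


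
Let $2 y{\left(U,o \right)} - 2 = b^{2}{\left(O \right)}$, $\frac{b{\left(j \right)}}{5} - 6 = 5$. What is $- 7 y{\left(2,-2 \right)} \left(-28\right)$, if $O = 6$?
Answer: $296646$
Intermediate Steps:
$b{\left(j \right)} = 55$ ($b{\left(j \right)} = 30 + 5 \cdot 5 = 30 + 25 = 55$)
$y{\left(U,o \right)} = \frac{3027}{2}$ ($y{\left(U,o \right)} = 1 + \frac{55^{2}}{2} = 1 + \frac{1}{2} \cdot 3025 = 1 + \frac{3025}{2} = \frac{3027}{2}$)
$- 7 y{\left(2,-2 \right)} \left(-28\right) = \left(-7\right) \frac{3027}{2} \left(-28\right) = \left(- \frac{21189}{2}\right) \left(-28\right) = 296646$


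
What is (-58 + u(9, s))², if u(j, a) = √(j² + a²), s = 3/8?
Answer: 220489/64 - 87*√577/2 ≈ 2400.2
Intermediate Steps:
s = 3/8 (s = 3*(⅛) = 3/8 ≈ 0.37500)
u(j, a) = √(a² + j²)
(-58 + u(9, s))² = (-58 + √((3/8)² + 9²))² = (-58 + √(9/64 + 81))² = (-58 + √(5193/64))² = (-58 + 3*√577/8)²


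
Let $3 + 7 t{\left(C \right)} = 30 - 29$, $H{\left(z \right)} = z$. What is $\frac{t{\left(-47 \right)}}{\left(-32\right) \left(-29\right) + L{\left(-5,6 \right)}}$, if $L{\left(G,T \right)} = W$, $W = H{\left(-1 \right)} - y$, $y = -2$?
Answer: $- \frac{2}{6503} \approx -0.00030755$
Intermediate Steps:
$t{\left(C \right)} = - \frac{2}{7}$ ($t{\left(C \right)} = - \frac{3}{7} + \frac{30 - 29}{7} = - \frac{3}{7} + \frac{1}{7} \cdot 1 = - \frac{3}{7} + \frac{1}{7} = - \frac{2}{7}$)
$W = 1$ ($W = -1 - -2 = -1 + 2 = 1$)
$L{\left(G,T \right)} = 1$
$\frac{t{\left(-47 \right)}}{\left(-32\right) \left(-29\right) + L{\left(-5,6 \right)}} = - \frac{2}{7 \left(\left(-32\right) \left(-29\right) + 1\right)} = - \frac{2}{7 \left(928 + 1\right)} = - \frac{2}{7 \cdot 929} = \left(- \frac{2}{7}\right) \frac{1}{929} = - \frac{2}{6503}$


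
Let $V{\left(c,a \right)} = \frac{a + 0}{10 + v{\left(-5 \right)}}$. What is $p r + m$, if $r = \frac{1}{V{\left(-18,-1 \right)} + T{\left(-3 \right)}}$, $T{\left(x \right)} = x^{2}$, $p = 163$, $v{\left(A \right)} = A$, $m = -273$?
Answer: $- \frac{11197}{44} \approx -254.48$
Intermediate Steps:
$V{\left(c,a \right)} = \frac{a}{5}$ ($V{\left(c,a \right)} = \frac{a + 0}{10 - 5} = \frac{a}{5}$)
$r = \frac{5}{44}$ ($r = \frac{1}{\frac{1}{5} \left(-1\right) + \left(-3\right)^{2}} = \frac{1}{- \frac{1}{5} + 9} = \frac{1}{\frac{44}{5}} = \frac{5}{44} \approx 0.11364$)
$p r + m = 163 \cdot \frac{5}{44} - 273 = \frac{815}{44} - 273 = - \frac{11197}{44}$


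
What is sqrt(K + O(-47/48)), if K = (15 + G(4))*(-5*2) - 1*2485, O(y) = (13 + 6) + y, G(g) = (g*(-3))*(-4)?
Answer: I*sqrt(445965)/12 ≈ 55.651*I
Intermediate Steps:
G(g) = 12*g (G(g) = -3*g*(-4) = 12*g)
O(y) = 19 + y
K = -3115 (K = (15 + 12*4)*(-5*2) - 1*2485 = (15 + 48)*(-10) - 2485 = 63*(-10) - 2485 = -630 - 2485 = -3115)
sqrt(K + O(-47/48)) = sqrt(-3115 + (19 - 47/48)) = sqrt(-3115 + 865/48) = sqrt(-148655/48) = I*sqrt(445965)/12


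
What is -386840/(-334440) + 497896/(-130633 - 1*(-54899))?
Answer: -1715242471/316605987 ≈ -5.4176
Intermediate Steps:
-386840/(-334440) + 497896/(-130633 - 1*(-54899)) = -386840*(-1/334440) + 497896/(-130633 + 54899) = 9671/8361 + 497896/(-75734) = 9671/8361 + 497896*(-1/75734) = 9671/8361 - 248948/37867 = -1715242471/316605987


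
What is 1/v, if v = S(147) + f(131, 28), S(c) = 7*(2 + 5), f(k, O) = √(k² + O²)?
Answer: -49/15544 + √17945/15544 ≈ 0.0054657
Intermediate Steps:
f(k, O) = √(O² + k²)
S(c) = 49 (S(c) = 7*7 = 49)
v = 49 + √17945 (v = 49 + √(28² + 131²) = 49 + √(784 + 17161) = 49 + √17945 ≈ 182.96)
1/v = 1/(49 + √17945)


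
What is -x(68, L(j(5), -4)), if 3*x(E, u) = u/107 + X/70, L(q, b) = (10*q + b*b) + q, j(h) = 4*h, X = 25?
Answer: -3839/4494 ≈ -0.85425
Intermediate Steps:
L(q, b) = b² + 11*q (L(q, b) = (10*q + b²) + q = (b² + 10*q) + q = b² + 11*q)
x(E, u) = 5/42 + u/321 (x(E, u) = (u/107 + 25/70)/3 = (u*(1/107) + 25*(1/70))/3 = (u/107 + 5/14)/3 = (5/14 + u/107)/3 = 5/42 + u/321)
-x(68, L(j(5), -4)) = -(5/42 + ((-4)² + 11*(4*5))/321) = -(5/42 + (16 + 11*20)/321) = -(5/42 + (16 + 220)/321) = -(5/42 + (1/321)*236) = -(5/42 + 236/321) = -1*3839/4494 = -3839/4494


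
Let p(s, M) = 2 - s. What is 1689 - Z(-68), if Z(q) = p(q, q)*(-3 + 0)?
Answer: 1899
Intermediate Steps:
Z(q) = -6 + 3*q (Z(q) = (2 - q)*(-3 + 0) = (2 - q)*(-3) = -6 + 3*q)
1689 - Z(-68) = 1689 - (-6 + 3*(-68)) = 1689 - (-6 - 204) = 1689 - 1*(-210) = 1689 + 210 = 1899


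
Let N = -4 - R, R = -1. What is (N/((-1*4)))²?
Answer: 9/16 ≈ 0.56250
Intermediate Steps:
N = -3 (N = -4 - 1*(-1) = -4 + 1 = -3)
(N/((-1*4)))² = (-3/((-1*4)))² = (-3/(-4))² = (-3*(-¼))² = (¾)² = 9/16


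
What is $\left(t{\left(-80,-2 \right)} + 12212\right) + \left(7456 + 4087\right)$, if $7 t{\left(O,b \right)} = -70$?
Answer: $23745$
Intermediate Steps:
$t{\left(O,b \right)} = -10$ ($t{\left(O,b \right)} = \frac{1}{7} \left(-70\right) = -10$)
$\left(t{\left(-80,-2 \right)} + 12212\right) + \left(7456 + 4087\right) = \left(-10 + 12212\right) + \left(7456 + 4087\right) = 12202 + 11543 = 23745$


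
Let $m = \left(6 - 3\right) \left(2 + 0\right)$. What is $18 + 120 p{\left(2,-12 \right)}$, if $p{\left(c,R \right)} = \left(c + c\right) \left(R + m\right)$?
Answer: $-2862$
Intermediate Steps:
$m = 6$ ($m = 3 \cdot 2 = 6$)
$p{\left(c,R \right)} = 2 c \left(6 + R\right)$ ($p{\left(c,R \right)} = \left(c + c\right) \left(R + 6\right) = 2 c \left(6 + R\right)$)
$18 + 120 p{\left(2,-12 \right)} = 18 + 120 \cdot 2 \cdot 2 \left(6 - 12\right) = 18 + 120 \cdot 2 \cdot 2 \left(-6\right) = 18 + 120 \left(-24\right) = 18 - 2880 = -2862$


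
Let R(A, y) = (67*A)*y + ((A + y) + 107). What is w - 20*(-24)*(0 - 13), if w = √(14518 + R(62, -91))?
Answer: -6240 + I*√363418 ≈ -6240.0 + 602.84*I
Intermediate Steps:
R(A, y) = 107 + A + y + 67*A*y (R(A, y) = 67*A*y + (107 + A + y) = 107 + A + y + 67*A*y)
w = I*√363418 (w = √(14518 + (107 + 62 - 91 + 67*62*(-91))) = √(14518 + (107 + 62 - 91 - 378014)) = √(14518 - 377936) = √(-363418) = I*√363418 ≈ 602.84*I)
w - 20*(-24)*(0 - 13) = I*√363418 - 20*(-24)*(0 - 13) = I*√363418 - (-480)*(-13) = I*√363418 - 1*6240 = I*√363418 - 6240 = -6240 + I*√363418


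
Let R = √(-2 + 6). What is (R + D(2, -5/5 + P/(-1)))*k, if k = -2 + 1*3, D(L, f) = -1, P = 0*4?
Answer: 1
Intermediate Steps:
P = 0
R = 2 (R = √4 = 2)
k = 1 (k = -2 + 3 = 1)
(R + D(2, -5/5 + P/(-1)))*k = (2 - 1)*1 = 1*1 = 1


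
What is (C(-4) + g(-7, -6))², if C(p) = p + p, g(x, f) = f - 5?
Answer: 361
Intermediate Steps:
g(x, f) = -5 + f
C(p) = 2*p
(C(-4) + g(-7, -6))² = (2*(-4) + (-5 - 6))² = (-8 - 11)² = (-19)² = 361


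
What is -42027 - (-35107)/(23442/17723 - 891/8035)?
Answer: -2253012960844/172565277 ≈ -13056.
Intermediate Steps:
-42027 - (-35107)/(23442/17723 - 891/8035) = -42027 - (-35107)/172565277/142404305 = -42027 - (-35107)*142404305/172565277 = -42027 - 1*(-4999387935635/172565277) = -42027 + 4999387935635/172565277 = -2253012960844/172565277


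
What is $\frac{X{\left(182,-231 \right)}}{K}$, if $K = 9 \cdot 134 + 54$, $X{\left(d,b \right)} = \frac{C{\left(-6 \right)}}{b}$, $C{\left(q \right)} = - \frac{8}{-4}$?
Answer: $- \frac{1}{145530} \approx -6.8714 \cdot 10^{-6}$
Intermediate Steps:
$C{\left(q \right)} = 2$ ($C{\left(q \right)} = - \frac{8 \left(-1\right)}{4} = \left(-1\right) \left(-2\right) = 2$)
$X{\left(d,b \right)} = \frac{2}{b}$
$K = 1260$ ($K = 1206 + 54 = 1260$)
$\frac{X{\left(182,-231 \right)}}{K} = \frac{2 \frac{1}{-231}}{1260} = 2 \left(- \frac{1}{231}\right) \frac{1}{1260} = \left(- \frac{2}{231}\right) \frac{1}{1260} = - \frac{1}{145530}$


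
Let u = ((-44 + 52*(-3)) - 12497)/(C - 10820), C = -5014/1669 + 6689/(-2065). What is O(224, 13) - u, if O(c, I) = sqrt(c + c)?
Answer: -43760020045/37312485551 + 8*sqrt(7) ≈ 19.993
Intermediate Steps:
O(c, I) = sqrt(2)*sqrt(c) (O(c, I) = sqrt(2*c) = sqrt(2)*sqrt(c))
C = -21517851/3446485 (C = -5014*1/1669 + 6689*(-1/2065) = -5014/1669 - 6689/2065 = -21517851/3446485 ≈ -6.2434)
u = 43760020045/37312485551 (u = ((-44 + 52*(-3)) - 12497)/(-21517851/3446485 - 10820) = ((-44 - 156) - 12497)/(-37312485551/3446485) = (-200 - 12497)*(-3446485/37312485551) = -12697*(-3446485/37312485551) = 43760020045/37312485551 ≈ 1.1728)
O(224, 13) - u = sqrt(2)*sqrt(224) - 1*43760020045/37312485551 = sqrt(2)*(4*sqrt(14)) - 43760020045/37312485551 = 8*sqrt(7) - 43760020045/37312485551 = -43760020045/37312485551 + 8*sqrt(7)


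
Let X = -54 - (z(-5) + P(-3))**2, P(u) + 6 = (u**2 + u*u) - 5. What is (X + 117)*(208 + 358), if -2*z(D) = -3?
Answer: -10471/2 ≈ -5235.5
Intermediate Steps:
z(D) = 3/2 (z(D) = -1/2*(-3) = 3/2)
P(u) = -11 + 2*u**2 (P(u) = -6 + ((u**2 + u*u) - 5) = -6 + ((u**2 + u**2) - 5) = -6 + (2*u**2 - 5) = -6 + (-5 + 2*u**2) = -11 + 2*u**2)
X = -505/4 (X = -54 - (3/2 + (-11 + 2*(-3)**2))**2 = -54 - (3/2 + (-11 + 2*9))**2 = -54 - (3/2 + (-11 + 18))**2 = -54 - (3/2 + 7)**2 = -54 - (17/2)**2 = -54 - 1*289/4 = -54 - 289/4 = -505/4 ≈ -126.25)
(X + 117)*(208 + 358) = (-505/4 + 117)*(208 + 358) = -37/4*566 = -10471/2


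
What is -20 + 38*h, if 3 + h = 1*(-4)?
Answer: -286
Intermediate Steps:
h = -7 (h = -3 + 1*(-4) = -3 - 4 = -7)
-20 + 38*h = -20 + 38*(-7) = -20 - 266 = -286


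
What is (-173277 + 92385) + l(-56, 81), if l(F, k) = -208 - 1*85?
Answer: -81185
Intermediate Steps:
l(F, k) = -293 (l(F, k) = -208 - 85 = -293)
(-173277 + 92385) + l(-56, 81) = (-173277 + 92385) - 293 = -80892 - 293 = -81185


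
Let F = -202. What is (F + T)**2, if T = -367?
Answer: 323761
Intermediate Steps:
(F + T)**2 = (-202 - 367)**2 = (-569)**2 = 323761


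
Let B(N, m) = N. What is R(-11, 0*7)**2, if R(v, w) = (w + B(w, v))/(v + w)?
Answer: 0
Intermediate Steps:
R(v, w) = 2*w/(v + w) (R(v, w) = (w + w)/(v + w) = (2*w)/(v + w) = 2*w/(v + w))
R(-11, 0*7)**2 = (2*(0*7)/(-11 + 0*7))**2 = (2*0/(-11 + 0))**2 = (2*0/(-11))**2 = (2*0*(-1/11))**2 = 0**2 = 0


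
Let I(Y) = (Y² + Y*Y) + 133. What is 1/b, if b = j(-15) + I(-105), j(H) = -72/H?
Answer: 5/110939 ≈ 4.5070e-5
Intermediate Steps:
I(Y) = 133 + 2*Y² (I(Y) = (Y² + Y²) + 133 = 2*Y² + 133 = 133 + 2*Y²)
b = 110939/5 (b = -72/(-15) + (133 + 2*(-105)²) = -72*(-1/15) + (133 + 2*11025) = 24/5 + (133 + 22050) = 24/5 + 22183 = 110939/5 ≈ 22188.)
1/b = 1/(110939/5) = 5/110939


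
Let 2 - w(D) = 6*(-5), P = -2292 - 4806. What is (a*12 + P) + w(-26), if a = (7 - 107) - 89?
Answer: -9334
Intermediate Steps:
a = -189 (a = -100 - 89 = -189)
P = -7098
w(D) = 32 (w(D) = 2 - 6*(-5) = 2 - 1*(-30) = 2 + 30 = 32)
(a*12 + P) + w(-26) = (-189*12 - 7098) + 32 = (-2268 - 7098) + 32 = -9366 + 32 = -9334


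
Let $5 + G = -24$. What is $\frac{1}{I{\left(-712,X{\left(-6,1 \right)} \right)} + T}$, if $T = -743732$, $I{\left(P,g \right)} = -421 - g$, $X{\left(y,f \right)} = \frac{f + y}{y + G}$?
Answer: $- \frac{7}{5209072} \approx -1.3438 \cdot 10^{-6}$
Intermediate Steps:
$G = -29$ ($G = -5 - 24 = -29$)
$X{\left(y,f \right)} = \frac{f + y}{-29 + y}$ ($X{\left(y,f \right)} = \frac{f + y}{y - 29} = \frac{f + y}{-29 + y}$)
$\frac{1}{I{\left(-712,X{\left(-6,1 \right)} \right)} + T} = \frac{1}{\left(-421 - \frac{1 - 6}{-29 - 6}\right) - 743732} = \frac{1}{\left(-421 - \frac{1}{-35} \left(-5\right)\right) - 743732} = \frac{1}{\left(-421 - \left(- \frac{1}{35}\right) \left(-5\right)\right) - 743732} = \frac{1}{\left(-421 - \frac{1}{7}\right) - 743732} = \frac{1}{- \frac{2948}{7} - 743732} = \frac{1}{- \frac{5209072}{7}} = - \frac{7}{5209072}$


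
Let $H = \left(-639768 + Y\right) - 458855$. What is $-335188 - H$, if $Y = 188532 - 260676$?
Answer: $835579$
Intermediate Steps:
$Y = -72144$ ($Y = 188532 - 260676 = -72144$)
$H = -1170767$ ($H = \left(-639768 - 72144\right) - 458855 = -711912 - 458855 = -1170767$)
$-335188 - H = -335188 - -1170767 = -335188 + 1170767 = 835579$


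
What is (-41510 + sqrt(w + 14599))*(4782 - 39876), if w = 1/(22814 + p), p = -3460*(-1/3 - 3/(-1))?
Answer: 1456751940 - 17547*sqrt(24256831984042)/20381 ≈ 1.4525e+9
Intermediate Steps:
p = -27680/3 (p = -3460*(-1*1/3 - 3*(-1)) = -3460*(-1/3 + 3) = -3460*8/3 = -27680/3 ≈ -9226.7)
w = 3/40762 (w = 1/(22814 - 27680/3) = 1/(40762/3) = 3/40762 ≈ 7.3598e-5)
(-41510 + sqrt(w + 14599))*(4782 - 39876) = (-41510 + sqrt(3/40762 + 14599))*(4782 - 39876) = (-41510 + sqrt(595084441/40762))*(-35094) = (-41510 + sqrt(24256831984042)/40762)*(-35094) = 1456751940 - 17547*sqrt(24256831984042)/20381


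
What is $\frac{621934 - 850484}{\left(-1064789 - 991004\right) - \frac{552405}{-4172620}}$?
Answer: $\frac{190730460200}{1715608487051} \approx 0.11117$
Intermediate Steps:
$\frac{621934 - 850484}{\left(-1064789 - 991004\right) - \frac{552405}{-4172620}} = - \frac{228550}{-2055793 - - \frac{110481}{834524}} = - \frac{228550}{-2055793 + \frac{110481}{834524}} = - \frac{228550}{- \frac{1715608487051}{834524}} = \left(-228550\right) \left(- \frac{834524}{1715608487051}\right) = \frac{190730460200}{1715608487051}$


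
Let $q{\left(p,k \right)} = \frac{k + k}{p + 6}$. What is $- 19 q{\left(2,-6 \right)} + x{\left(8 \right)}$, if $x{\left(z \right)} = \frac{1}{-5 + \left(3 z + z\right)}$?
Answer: $\frac{1541}{54} \approx 28.537$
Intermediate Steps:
$x{\left(z \right)} = \frac{1}{-5 + 4 z}$
$q{\left(p,k \right)} = \frac{2 k}{6 + p}$
$- 19 q{\left(2,-6 \right)} + x{\left(8 \right)} = - 19 \cdot 2 \left(-6\right) \frac{1}{6 + 2} + \frac{1}{-5 + 4 \cdot 8} = - 19 \cdot 2 \left(-6\right) \frac{1}{8} + \frac{1}{-5 + 32} = - 19 \cdot 2 \left(-6\right) \frac{1}{8} + \frac{1}{27} = \left(-19\right) \left(- \frac{3}{2}\right) + \frac{1}{27} = \frac{57}{2} + \frac{1}{27} = \frac{1541}{54}$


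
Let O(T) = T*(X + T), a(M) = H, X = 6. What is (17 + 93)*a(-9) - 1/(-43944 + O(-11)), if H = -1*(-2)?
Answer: 9655581/43889 ≈ 220.00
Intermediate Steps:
H = 2
a(M) = 2
O(T) = T*(6 + T)
(17 + 93)*a(-9) - 1/(-43944 + O(-11)) = (17 + 93)*2 - 1/(-43944 - 11*(6 - 11)) = 110*2 - 1/(-43944 - 11*(-5)) = 220 - 1/(-43944 + 55) = 220 - 1/(-43889) = 220 - 1*(-1/43889) = 220 + 1/43889 = 9655581/43889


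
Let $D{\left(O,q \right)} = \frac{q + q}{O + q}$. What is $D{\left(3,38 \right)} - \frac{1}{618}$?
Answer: $\frac{46927}{25338} \approx 1.852$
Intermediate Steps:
$D{\left(O,q \right)} = \frac{2 q}{O + q}$
$D{\left(3,38 \right)} - \frac{1}{618} = 2 \cdot 38 \frac{1}{3 + 38} - \frac{1}{618} = 2 \cdot 38 \cdot \frac{1}{41} - \frac{1}{618} = \frac{76}{41} - \frac{1}{618} = \frac{46927}{25338}$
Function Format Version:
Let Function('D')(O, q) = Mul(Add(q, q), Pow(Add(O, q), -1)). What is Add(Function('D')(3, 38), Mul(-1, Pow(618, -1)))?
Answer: Rational(46927, 25338) ≈ 1.8520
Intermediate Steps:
Function('D')(O, q) = Mul(2, q, Pow(Add(O, q), -1)) (Function('D')(O, q) = Mul(Mul(2, q), Pow(Add(O, q), -1)) = Mul(2, q, Pow(Add(O, q), -1)))
Add(Function('D')(3, 38), Mul(-1, Pow(618, -1))) = Add(Mul(2, 38, Pow(Add(3, 38), -1)), Mul(-1, Pow(618, -1))) = Add(Mul(2, 38, Pow(41, -1)), Mul(-1, Rational(1, 618))) = Add(Mul(2, 38, Rational(1, 41)), Rational(-1, 618)) = Add(Rational(76, 41), Rational(-1, 618)) = Rational(46927, 25338)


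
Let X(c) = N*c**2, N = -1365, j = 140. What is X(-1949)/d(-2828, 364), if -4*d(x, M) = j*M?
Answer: 11395803/28 ≈ 4.0699e+5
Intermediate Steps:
d(x, M) = -35*M
X(c) = -1365*c**2
X(-1949)/d(-2828, 364) = (-1365*(-1949)**2)/((-35*364)) = -1365*3798601/(-12740) = -5185090365*(-1/12740) = 11395803/28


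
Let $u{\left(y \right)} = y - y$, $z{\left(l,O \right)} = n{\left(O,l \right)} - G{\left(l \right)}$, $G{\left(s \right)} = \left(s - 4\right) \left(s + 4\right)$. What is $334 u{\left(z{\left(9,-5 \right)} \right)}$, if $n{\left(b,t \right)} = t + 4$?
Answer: $0$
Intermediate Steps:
$n{\left(b,t \right)} = 4 + t$
$G{\left(s \right)} = \left(-4 + s\right) \left(4 + s\right)$
$z{\left(l,O \right)} = 20 + l - l^{2}$ ($z{\left(l,O \right)} = \left(4 + l\right) - \left(-16 + l^{2}\right) = 20 + l - l^{2}$)
$u{\left(y \right)} = 0$
$334 u{\left(z{\left(9,-5 \right)} \right)} = 334 \cdot 0 = 0$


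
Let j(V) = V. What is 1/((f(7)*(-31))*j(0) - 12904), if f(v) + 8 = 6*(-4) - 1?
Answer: -1/12904 ≈ -7.7495e-5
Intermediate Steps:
f(v) = -33 (f(v) = -8 + (6*(-4) - 1) = -8 + (-24 - 1) = -8 - 25 = -33)
1/((f(7)*(-31))*j(0) - 12904) = 1/(-33*(-31)*0 - 12904) = 1/(1023*0 - 12904) = 1/(0 - 12904) = 1/(-12904) = -1/12904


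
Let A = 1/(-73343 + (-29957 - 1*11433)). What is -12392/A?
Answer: 1421771336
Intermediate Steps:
A = -1/114733 (A = 1/(-73343 + (-29957 - 11433)) = 1/(-73343 - 41390) = 1/(-114733) = -1/114733 ≈ -8.7159e-6)
-12392/A = -12392/(-1/114733) = -12392*(-114733) = 1421771336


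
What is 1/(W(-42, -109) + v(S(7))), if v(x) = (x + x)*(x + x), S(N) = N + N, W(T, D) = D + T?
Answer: 1/633 ≈ 0.0015798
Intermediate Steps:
S(N) = 2*N
v(x) = 4*x² (v(x) = (2*x)*(2*x) = 4*x²)
1/(W(-42, -109) + v(S(7))) = 1/((-109 - 42) + 4*(2*7)²) = 1/(-151 + 4*14²) = 1/(-151 + 4*196) = 1/(-151 + 784) = 1/633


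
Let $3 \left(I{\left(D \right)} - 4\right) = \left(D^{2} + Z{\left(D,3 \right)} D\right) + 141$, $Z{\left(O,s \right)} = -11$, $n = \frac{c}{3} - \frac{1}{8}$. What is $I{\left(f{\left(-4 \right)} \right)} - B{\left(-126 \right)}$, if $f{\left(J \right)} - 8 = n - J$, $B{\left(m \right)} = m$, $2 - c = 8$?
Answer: $\frac{11091}{64} \approx 173.3$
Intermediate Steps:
$c = -6$ ($c = 2 - 8 = -6$)
$n = - \frac{17}{8}$ ($n = - \frac{6}{3} - \frac{1}{8} = \left(-6\right) \frac{1}{3} - \frac{1}{8} = -2 - \frac{1}{8} = - \frac{17}{8} \approx -2.125$)
$f{\left(J \right)} = \frac{47}{8} - J$ ($f{\left(J \right)} = 8 - \left(\frac{17}{8} + J\right) = \frac{47}{8} - J$)
$I{\left(D \right)} = 51 - \frac{11 D}{3} + \frac{D^{2}}{3}$ ($I{\left(D \right)} = 4 + \frac{\left(D^{2} - 11 D\right) + 141}{3} = 4 + \frac{141 + D^{2} - 11 D}{3} = 4 + \left(47 - \frac{11 D}{3} + \frac{D^{2}}{3}\right) = 51 - \frac{11 D}{3} + \frac{D^{2}}{3}$)
$I{\left(f{\left(-4 \right)} \right)} - B{\left(-126 \right)} = \left(51 - \frac{11 \left(\frac{47}{8} - -4\right)}{3} + \frac{\left(\frac{47}{8} - -4\right)^{2}}{3}\right) - -126 = \left(51 - \frac{11 \left(\frac{47}{8} + 4\right)}{3} + \frac{\left(\frac{47}{8} + 4\right)^{2}}{3}\right) + 126 = \left(51 - \frac{869}{24} + \frac{\left(\frac{79}{8}\right)^{2}}{3}\right) + 126 = \left(51 - \frac{869}{24} + \frac{1}{3} \cdot \frac{6241}{64}\right) + 126 = \left(51 - \frac{869}{24} + \frac{6241}{192}\right) + 126 = \frac{3027}{64} + 126 = \frac{11091}{64}$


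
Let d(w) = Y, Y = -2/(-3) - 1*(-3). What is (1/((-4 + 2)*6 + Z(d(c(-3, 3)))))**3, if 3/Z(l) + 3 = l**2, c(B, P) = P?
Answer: -830584/1334633301 ≈ -0.00062233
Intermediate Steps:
Y = 11/3 (Y = -2*(-1/3) + 3 = 2/3 + 3 = 11/3 ≈ 3.6667)
d(w) = 11/3
Z(l) = 3/(-3 + l**2)
(1/((-4 + 2)*6 + Z(d(c(-3, 3)))))**3 = (1/((-4 + 2)*6 + 3/(-3 + (11/3)**2)))**3 = (1/(-2*6 + 3/(-3 + 121/9)))**3 = (1/(-12 + 3/(94/9)))**3 = (1/(-12 + 3*(9/94)))**3 = (1/(-12 + 27/94))**3 = (1/(-1101/94))**3 = (-94/1101)**3 = -830584/1334633301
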